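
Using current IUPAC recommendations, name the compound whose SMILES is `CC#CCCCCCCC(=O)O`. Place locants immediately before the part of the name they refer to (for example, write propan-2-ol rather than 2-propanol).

The longest carbon chain that includes the –COOH group and the multiple bond has 10 carbons, so the parent hydride is decane.
The highest-priority functional group is a carboxylic acid (terminal –COOH), so the name ends in -oic acid.
A C≡C triple bond in the chain gives the infix -yne-.
Number the chain so that the carboxylic acid carbon is C-1 by definition.
With this numbering: the triple bond between C-8 and C-9.
The name is dec-8-ynoic acid.

dec-8-ynoic acid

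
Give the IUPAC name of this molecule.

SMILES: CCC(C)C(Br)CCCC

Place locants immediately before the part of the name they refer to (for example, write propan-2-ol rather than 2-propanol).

4-bromo-3-methyloctane

The longest continuous carbon chain has 8 atoms, so the parent hydride is octane.
Number the chain so that the substituent locant set {3,4} is lower than {5,6} at the first point of difference.
With this numbering: a bromo group at C-4; a methyl group at C-3.
Prefixes are listed alphabetically: bromo, methyl.
The name is 4-bromo-3-methyloctane.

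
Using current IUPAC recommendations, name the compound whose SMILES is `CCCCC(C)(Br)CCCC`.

The longest continuous carbon chain has 9 atoms, so the parent hydride is nonane.
Numbering from either end gives identical locants here.
With this numbering: a bromo group at C-5; a methyl group at C-5.
Prefixes are listed alphabetically: bromo, methyl.
Putting it together: 5-bromo-5-methylnonane.

5-bromo-5-methylnonane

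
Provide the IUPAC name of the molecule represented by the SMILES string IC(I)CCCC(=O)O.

5,5-diiodopentanoic acid

The longest carbon chain that includes the –COOH group has 5 carbons, so the parent hydride is pentane.
A carboxylic acid (terminal –COOH) is the principal characteristic group, giving the suffix -oic acid.
Choose the numbering such that the carboxylic acid carbon is C-1 by definition.
That gives two iodo groups at C-5.
The name is 5,5-diiodopentanoic acid.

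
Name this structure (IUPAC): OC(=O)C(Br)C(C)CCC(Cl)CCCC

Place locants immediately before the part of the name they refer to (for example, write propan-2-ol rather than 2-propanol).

Counting along the main chain through the –COOH group gives 10 carbons: the parent is decane.
A carboxylic acid (terminal –COOH) is the principal characteristic group, giving the suffix -oic acid.
Choose the numbering such that the carboxylic acid carbon is C-1 by definition.
This places a bromo group at C-2; a chloro group at C-6; a methyl group at C-3.
The substituents are ordered alphabetically, ignoring any di-/tri- multipliers.
The name is 2-bromo-6-chloro-3-methyldecanoic acid.

2-bromo-6-chloro-3-methyldecanoic acid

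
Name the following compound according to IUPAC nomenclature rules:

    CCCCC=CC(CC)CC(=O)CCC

The longest carbon chain that includes the carbonyl and the multiple bond has 12 carbons, so the parent hydride is dodecane.
A ketone (C=O on an internal carbon) is the principal characteristic group, giving the suffix -one.
There is one C=C double bond, indicated by the ending -ene.
Number the chain so that numbering from this end puts the carbonyl group at C-4 rather than C-9.
That gives the carbonyl at C-4; the double bond between C-7 and C-8; an ethyl group at C-6.
Assembling the pieces gives 6-ethyldodec-7-en-4-one.

6-ethyldodec-7-en-4-one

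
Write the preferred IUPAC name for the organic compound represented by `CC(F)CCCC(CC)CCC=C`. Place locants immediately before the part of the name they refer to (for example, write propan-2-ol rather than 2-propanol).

Counting along the main chain through the multiple bond gives 10 carbons: the parent is decane.
There is one C=C double bond, indicated by the ending -ene.
The numbering direction is chosen so that numbering from this end puts the double bond at C-1 rather than C-9.
That gives the double bond between C-1 and C-2; an ethyl group at C-5; a fluoro group at C-9.
Prefixes are listed alphabetically: ethyl, fluoro.
Putting it together: 5-ethyl-9-fluorodec-1-ene.

5-ethyl-9-fluorodec-1-ene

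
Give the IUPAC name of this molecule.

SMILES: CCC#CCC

hex-3-yne

The longest carbon chain that includes the multiple bond has 6 carbons, so the parent hydride is hexane.
There is one C≡C triple bond, indicated by the ending -yne.
The molecule is symmetric, so either numbering direction gives the same locants.
That gives the triple bond between C-3 and C-4.
Putting it together: hex-3-yne.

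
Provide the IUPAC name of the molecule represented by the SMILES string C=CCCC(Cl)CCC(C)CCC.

5-chloro-8-methylundec-1-ene

The longest chain bearing the multiple bond is 11 carbons long (undecane).
The chain contains a C=C double bond, so the unsaturation ending is -ene.
Choose the numbering such that numbering from this end puts the double bond at C-1 rather than C-10.
With this numbering: the double bond between C-1 and C-2; a chloro group at C-5; a methyl group at C-8.
Substituent prefixes are cited in alphabetical order (multiplying prefixes like di-/tri- are ignored for ordering).
The name is 5-chloro-8-methylundec-1-ene.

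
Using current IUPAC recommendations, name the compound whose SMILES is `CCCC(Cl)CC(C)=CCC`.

The longest carbon chain that includes the multiple bond has 9 carbons, so the parent hydride is nonane.
A C=C double bond in the chain gives the infix -ene-.
Choose the numbering such that numbering from this end puts the double bond at C-3 rather than C-6.
This places the double bond between C-3 and C-4; a chloro group at C-6; a methyl group at C-4.
Prefixes are listed alphabetically: chloro, methyl.
The name is 6-chloro-4-methylnon-3-ene.

6-chloro-4-methylnon-3-ene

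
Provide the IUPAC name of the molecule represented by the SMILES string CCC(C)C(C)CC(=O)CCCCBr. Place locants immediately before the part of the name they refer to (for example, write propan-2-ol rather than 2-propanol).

1-bromo-7,8-dimethyldecan-5-one

The longest chain bearing the carbonyl is 10 carbons long (decane).
The principal characteristic group is a ketone (C=O on an internal carbon), named with the suffix -one.
The numbering direction is chosen so that numbering from this end puts the carbonyl group at C-5 rather than C-6.
This places the carbonyl at C-5; a bromo group at C-1; methyl groups at C-7 and C-8.
Substituent prefixes are cited in alphabetical order (multiplying prefixes like di-/tri- are ignored for ordering).
The name is 1-bromo-7,8-dimethyldecan-5-one.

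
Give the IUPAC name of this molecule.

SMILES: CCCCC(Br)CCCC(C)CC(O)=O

Counting along the main chain through the –COOH group gives 11 carbons: the parent is undecane.
The principal characteristic group is a carboxylic acid (terminal –COOH), named with the suffix -oic acid.
The numbering direction is chosen so that the carboxylic acid carbon is C-1 by definition.
This places a bromo group at C-7; a methyl group at C-3.
The substituents are ordered alphabetically, ignoring any di-/tri- multipliers.
The name is 7-bromo-3-methylundecanoic acid.

7-bromo-3-methylundecanoic acid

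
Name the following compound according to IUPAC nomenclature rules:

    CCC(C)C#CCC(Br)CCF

The longest carbon chain that includes the multiple bond has 9 carbons, so the parent hydride is nonane.
The chain contains a C≡C triple bond, so the unsaturation ending is -yne.
Number the chain so that numbering from this end puts the triple bond at C-4 rather than C-5.
That gives the triple bond between C-4 and C-5; a bromo group at C-7; a fluoro group at C-9; a methyl group at C-3.
Prefixes are listed alphabetically: bromo, fluoro, methyl.
The name is 7-bromo-9-fluoro-3-methylnon-4-yne.

7-bromo-9-fluoro-3-methylnon-4-yne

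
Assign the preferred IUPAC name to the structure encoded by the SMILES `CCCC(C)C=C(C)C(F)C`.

2-fluoro-3,5-dimethyloct-3-ene

The longest carbon chain that includes the multiple bond has 8 carbons, so the parent hydride is octane.
The chain contains a C=C double bond, so the unsaturation ending is -ene.
Number the chain so that numbering from this end puts the double bond at C-3 rather than C-5.
This places the double bond between C-3 and C-4; a fluoro group at C-2; methyl groups at C-3 and C-5.
Substituent prefixes are cited in alphabetical order (multiplying prefixes like di-/tri- are ignored for ordering).
Assembling the pieces gives 2-fluoro-3,5-dimethyloct-3-ene.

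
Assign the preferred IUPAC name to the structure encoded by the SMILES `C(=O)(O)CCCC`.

The longest carbon chain that includes the –COOH group has 5 carbons, so the parent hydride is pentane.
The highest-priority functional group is a carboxylic acid (terminal –COOH), so the name ends in -oic acid.
Choose the numbering such that the carboxylic acid carbon is C-1 by definition.
Putting it together: pentanoic acid.

pentanoic acid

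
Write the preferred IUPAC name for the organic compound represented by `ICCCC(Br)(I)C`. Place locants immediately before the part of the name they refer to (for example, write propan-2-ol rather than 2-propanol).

The longest continuous carbon chain has 5 atoms, so the parent hydride is pentane.
The numbering direction is chosen so that the substituent locant set {1,4,4} is lower than {2,2,5} at the first point of difference.
With this numbering: a bromo group at C-4; iodo groups at C-1 and C-4.
Prefixes are listed alphabetically: bromo, iodo.
Putting it together: 4-bromo-1,4-diiodopentane.

4-bromo-1,4-diiodopentane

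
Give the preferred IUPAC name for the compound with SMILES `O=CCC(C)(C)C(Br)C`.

4-bromo-3,3-dimethylpentanal

The longest carbon chain that includes the –CHO group has 5 carbons, so the parent hydride is pentane.
The principal characteristic group is an aldehyde (terminal –CHO), named with the suffix -al.
Number the chain so that the aldehyde carbon is C-1 by definition.
With this numbering: a bromo group at C-4; two methyl groups at C-3.
Substituent prefixes are cited in alphabetical order (multiplying prefixes like di-/tri- are ignored for ordering).
Putting it together: 4-bromo-3,3-dimethylpentanal.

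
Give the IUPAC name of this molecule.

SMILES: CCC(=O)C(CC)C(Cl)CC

5-chloro-4-ethylheptan-3-one

The longest carbon chain that includes the carbonyl has 7 carbons, so the parent hydride is heptane.
A ketone (C=O on an internal carbon) is the principal characteristic group, giving the suffix -one.
The numbering direction is chosen so that numbering from this end puts the carbonyl group at C-3 rather than C-5.
This places the carbonyl at C-3; a chloro group at C-5; an ethyl group at C-4.
The substituents are ordered alphabetically, ignoring any di-/tri- multipliers.
Assembling the pieces gives 5-chloro-4-ethylheptan-3-one.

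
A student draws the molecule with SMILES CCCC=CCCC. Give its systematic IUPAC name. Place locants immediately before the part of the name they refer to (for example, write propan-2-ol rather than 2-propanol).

oct-4-ene

The longest chain bearing the multiple bond is 8 carbons long (octane).
A C=C double bond in the chain gives the infix -ene-.
The molecule is symmetric, so either numbering direction gives the same locants.
With this numbering: the double bond between C-4 and C-5.
Assembling the pieces gives oct-4-ene.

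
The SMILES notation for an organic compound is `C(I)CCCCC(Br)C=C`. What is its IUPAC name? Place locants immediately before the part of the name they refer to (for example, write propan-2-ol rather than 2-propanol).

3-bromo-8-iodooct-1-ene

The longest carbon chain that includes the multiple bond has 8 carbons, so the parent hydride is octane.
A C=C double bond in the chain gives the infix -ene-.
The numbering direction is chosen so that numbering from this end puts the double bond at C-1 rather than C-7.
That gives the double bond between C-1 and C-2; a bromo group at C-3; an iodo group at C-8.
Prefixes are listed alphabetically: bromo, iodo.
The name is 3-bromo-8-iodooct-1-ene.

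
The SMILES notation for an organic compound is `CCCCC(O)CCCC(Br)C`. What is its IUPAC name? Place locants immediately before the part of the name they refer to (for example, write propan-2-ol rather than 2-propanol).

Counting along the main chain through the –OH group gives 10 carbons: the parent is decane.
The principal characteristic group is an alcohol (–OH), named with the suffix -ol.
The numbering direction is chosen so that numbering from this end puts the hydroxyl group at C-5 rather than C-6.
With this numbering: the hydroxyl at C-5; a bromo group at C-9.
Assembling the pieces gives 9-bromodecan-5-ol.

9-bromodecan-5-ol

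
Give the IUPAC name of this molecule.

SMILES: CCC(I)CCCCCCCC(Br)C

2-bromo-10-iodododecane

The longest carbon chain is 12 atoms: the parent is dodecane.
Number the chain so that the substituent locant set {2,10} is lower than {3,11} at the first point of difference.
This places a bromo group at C-2; an iodo group at C-10.
Prefixes are listed alphabetically: bromo, iodo.
The name is 2-bromo-10-iodododecane.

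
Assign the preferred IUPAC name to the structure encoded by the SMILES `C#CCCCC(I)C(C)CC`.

6-iodo-7-methylnon-1-yne

Counting along the main chain through the multiple bond gives 9 carbons: the parent is nonane.
There is one C≡C triple bond, indicated by the ending -yne.
The numbering direction is chosen so that numbering from this end puts the triple bond at C-1 rather than C-8.
This places the triple bond between C-1 and C-2; an iodo group at C-6; a methyl group at C-7.
Substituent prefixes are cited in alphabetical order (multiplying prefixes like di-/tri- are ignored for ordering).
Assembling the pieces gives 6-iodo-7-methylnon-1-yne.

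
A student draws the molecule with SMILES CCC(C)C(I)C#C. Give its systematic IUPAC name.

3-iodo-4-methylhex-1-yne

Counting along the main chain through the multiple bond gives 6 carbons: the parent is hexane.
The chain contains a C≡C triple bond, so the unsaturation ending is -yne.
Choose the numbering such that numbering from this end puts the triple bond at C-1 rather than C-5.
With this numbering: the triple bond between C-1 and C-2; an iodo group at C-3; a methyl group at C-4.
Substituent prefixes are cited in alphabetical order (multiplying prefixes like di-/tri- are ignored for ordering).
Putting it together: 3-iodo-4-methylhex-1-yne.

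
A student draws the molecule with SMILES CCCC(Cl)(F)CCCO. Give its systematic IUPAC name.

4-chloro-4-fluoroheptan-1-ol

The longest carbon chain that includes the –OH group has 7 carbons, so the parent hydride is heptane.
The principal characteristic group is an alcohol (–OH), named with the suffix -ol.
Number the chain so that numbering from this end puts the hydroxyl group at C-1 rather than C-7.
That gives the hydroxyl at C-1; a chloro group at C-4; a fluoro group at C-4.
Prefixes are listed alphabetically: chloro, fluoro.
Putting it together: 4-chloro-4-fluoroheptan-1-ol.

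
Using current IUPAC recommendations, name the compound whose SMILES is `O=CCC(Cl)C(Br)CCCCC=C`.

The longest chain bearing the –CHO group and the multiple bond is 10 carbons long (decane).
The highest-priority functional group is an aldehyde (terminal –CHO), so the name ends in -al.
The chain contains a C=C double bond, so the unsaturation ending is -ene.
Choose the numbering such that the aldehyde carbon is C-1 by definition.
That gives the double bond between C-9 and C-10; a bromo group at C-4; a chloro group at C-3.
Substituent prefixes are cited in alphabetical order (multiplying prefixes like di-/tri- are ignored for ordering).
The name is 4-bromo-3-chlorodec-9-enal.

4-bromo-3-chlorodec-9-enal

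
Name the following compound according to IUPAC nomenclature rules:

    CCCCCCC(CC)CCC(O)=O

4-ethyldecanoic acid

Counting along the main chain through the –COOH group gives 10 carbons: the parent is decane.
The highest-priority functional group is a carboxylic acid (terminal –COOH), so the name ends in -oic acid.
The numbering direction is chosen so that the carboxylic acid carbon is C-1 by definition.
That gives an ethyl group at C-4.
The name is 4-ethyldecanoic acid.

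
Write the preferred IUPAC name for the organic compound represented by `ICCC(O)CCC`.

The longest chain bearing the –OH group is 6 carbons long (hexane).
The highest-priority functional group is an alcohol (–OH), so the name ends in -ol.
The numbering direction is chosen so that numbering from this end puts the hydroxyl group at C-3 rather than C-4.
With this numbering: the hydroxyl at C-3; an iodo group at C-1.
The name is 1-iodohexan-3-ol.

1-iodohexan-3-ol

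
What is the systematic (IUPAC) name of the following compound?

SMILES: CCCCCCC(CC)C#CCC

The longest carbon chain that includes the multiple bond has 11 carbons, so the parent hydride is undecane.
There is one C≡C triple bond, indicated by the ending -yne.
The numbering direction is chosen so that numbering from this end puts the triple bond at C-3 rather than C-8.
That gives the triple bond between C-3 and C-4; an ethyl group at C-5.
The name is 5-ethylundec-3-yne.

5-ethylundec-3-yne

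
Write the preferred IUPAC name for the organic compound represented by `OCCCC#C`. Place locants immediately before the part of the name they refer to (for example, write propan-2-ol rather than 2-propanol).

The longest carbon chain that includes the –OH group and the multiple bond has 5 carbons, so the parent hydride is pentane.
An alcohol (–OH) is the principal characteristic group, giving the suffix -ol.
A C≡C triple bond in the chain gives the infix -yne-.
Number the chain so that numbering from this end puts the hydroxyl group at C-1 rather than C-5.
This places the hydroxyl at C-1; the triple bond between C-4 and C-5.
The name is pent-4-yn-1-ol.

pent-4-yn-1-ol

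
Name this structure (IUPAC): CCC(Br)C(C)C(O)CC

The longest carbon chain that includes the –OH group has 7 carbons, so the parent hydride is heptane.
An alcohol (–OH) is the principal characteristic group, giving the suffix -ol.
The numbering direction is chosen so that numbering from this end puts the hydroxyl group at C-3 rather than C-5.
With this numbering: the hydroxyl at C-3; a bromo group at C-5; a methyl group at C-4.
Prefixes are listed alphabetically: bromo, methyl.
Putting it together: 5-bromo-4-methylheptan-3-ol.

5-bromo-4-methylheptan-3-ol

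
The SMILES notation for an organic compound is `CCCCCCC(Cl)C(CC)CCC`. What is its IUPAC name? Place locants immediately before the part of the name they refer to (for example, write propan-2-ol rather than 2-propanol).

5-chloro-4-ethylundecane

The parent chain contains 11 carbons (undecane).
Choose the numbering such that the substituent locant set {4,5} is lower than {7,8} at the first point of difference.
With this numbering: a chloro group at C-5; an ethyl group at C-4.
The substituents are ordered alphabetically, ignoring any di-/tri- multipliers.
Putting it together: 5-chloro-4-ethylundecane.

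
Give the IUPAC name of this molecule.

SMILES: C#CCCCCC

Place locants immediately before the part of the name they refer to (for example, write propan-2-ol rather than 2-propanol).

The longest carbon chain that includes the multiple bond has 7 carbons, so the parent hydride is heptane.
A C≡C triple bond in the chain gives the infix -yne-.
The numbering direction is chosen so that numbering from this end puts the triple bond at C-1 rather than C-6.
With this numbering: the triple bond between C-1 and C-2.
Putting it together: hept-1-yne.

hept-1-yne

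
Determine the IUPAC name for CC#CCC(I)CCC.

5-iodooct-2-yne

The longest chain bearing the multiple bond is 8 carbons long (octane).
There is one C≡C triple bond, indicated by the ending -yne.
Choose the numbering such that numbering from this end puts the triple bond at C-2 rather than C-6.
With this numbering: the triple bond between C-2 and C-3; an iodo group at C-5.
Putting it together: 5-iodooct-2-yne.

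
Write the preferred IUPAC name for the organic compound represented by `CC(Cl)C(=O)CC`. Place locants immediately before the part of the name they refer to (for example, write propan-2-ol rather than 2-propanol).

The longest chain bearing the carbonyl is 5 carbons long (pentane).
A ketone (C=O on an internal carbon) is the principal characteristic group, giving the suffix -one.
Number the chain so that the substituent locant set {2} is lower than {4} at the first point of difference.
This places the carbonyl at C-3; a chloro group at C-2.
Assembling the pieces gives 2-chloropentan-3-one.

2-chloropentan-3-one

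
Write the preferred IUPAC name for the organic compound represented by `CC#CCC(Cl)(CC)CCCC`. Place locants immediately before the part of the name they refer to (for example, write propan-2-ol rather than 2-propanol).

The longest carbon chain that includes the multiple bond has 9 carbons, so the parent hydride is nonane.
The chain contains a C≡C triple bond, so the unsaturation ending is -yne.
Number the chain so that numbering from this end puts the triple bond at C-2 rather than C-7.
With this numbering: the triple bond between C-2 and C-3; a chloro group at C-5; an ethyl group at C-5.
Prefixes are listed alphabetically: chloro, ethyl.
Putting it together: 5-chloro-5-ethylnon-2-yne.

5-chloro-5-ethylnon-2-yne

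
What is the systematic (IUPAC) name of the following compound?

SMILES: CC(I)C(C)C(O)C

4-iodo-3-methylpentan-2-ol

Counting along the main chain through the –OH group gives 5 carbons: the parent is pentane.
An alcohol (–OH) is the principal characteristic group, giving the suffix -ol.
Choose the numbering such that numbering from this end puts the hydroxyl group at C-2 rather than C-4.
That gives the hydroxyl at C-2; an iodo group at C-4; a methyl group at C-3.
The substituents are ordered alphabetically, ignoring any di-/tri- multipliers.
Assembling the pieces gives 4-iodo-3-methylpentan-2-ol.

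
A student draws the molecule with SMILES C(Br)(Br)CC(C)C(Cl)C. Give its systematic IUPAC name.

1,1-dibromo-4-chloro-3-methylpentane

The longest continuous carbon chain has 5 atoms, so the parent hydride is pentane.
The numbering direction is chosen so that the substituent locant set {1,1,3,4} is lower than {2,3,5,5} at the first point of difference.
With this numbering: two bromo groups at C-1; a chloro group at C-4; a methyl group at C-3.
Prefixes are listed alphabetically: bromo, chloro, methyl.
Putting it together: 1,1-dibromo-4-chloro-3-methylpentane.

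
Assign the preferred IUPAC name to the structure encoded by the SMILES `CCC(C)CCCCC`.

The longest carbon chain is 8 atoms: the parent is octane.
Number the chain so that the substituent locant set {3} is lower than {6} at the first point of difference.
That gives a methyl group at C-3.
Putting it together: 3-methyloctane.

3-methyloctane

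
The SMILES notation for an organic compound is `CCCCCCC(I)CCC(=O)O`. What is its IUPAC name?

The longest carbon chain that includes the –COOH group has 10 carbons, so the parent hydride is decane.
The principal characteristic group is a carboxylic acid (terminal –COOH), named with the suffix -oic acid.
The numbering direction is chosen so that the carboxylic acid carbon is C-1 by definition.
This places an iodo group at C-4.
The name is 4-iododecanoic acid.

4-iododecanoic acid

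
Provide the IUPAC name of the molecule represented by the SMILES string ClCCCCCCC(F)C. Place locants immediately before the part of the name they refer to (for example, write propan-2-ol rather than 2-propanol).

The parent chain contains 8 carbons (octane).
Number the chain so that the substituent locant set {1,7} is lower than {2,8} at the first point of difference.
This places a chloro group at C-1; a fluoro group at C-7.
Substituent prefixes are cited in alphabetical order (multiplying prefixes like di-/tri- are ignored for ordering).
The name is 1-chloro-7-fluorooctane.

1-chloro-7-fluorooctane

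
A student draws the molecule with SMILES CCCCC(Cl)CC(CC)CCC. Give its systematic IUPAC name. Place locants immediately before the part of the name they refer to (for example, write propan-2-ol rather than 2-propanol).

6-chloro-4-ethyldecane

The parent chain contains 10 carbons (decane).
Number the chain so that the substituent locant set {4,6} is lower than {5,7} at the first point of difference.
That gives a chloro group at C-6; an ethyl group at C-4.
Prefixes are listed alphabetically: chloro, ethyl.
Putting it together: 6-chloro-4-ethyldecane.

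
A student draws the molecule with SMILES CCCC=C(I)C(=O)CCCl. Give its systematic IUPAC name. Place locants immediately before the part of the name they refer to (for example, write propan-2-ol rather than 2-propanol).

Counting along the main chain through the carbonyl and the multiple bond gives 8 carbons: the parent is octane.
A ketone (C=O on an internal carbon) is the principal characteristic group, giving the suffix -one.
A C=C double bond in the chain gives the infix -ene-.
The numbering direction is chosen so that numbering from this end puts the carbonyl group at C-3 rather than C-6.
That gives the carbonyl at C-3; the double bond between C-4 and C-5; a chloro group at C-1; an iodo group at C-4.
Substituent prefixes are cited in alphabetical order (multiplying prefixes like di-/tri- are ignored for ordering).
Assembling the pieces gives 1-chloro-4-iodooct-4-en-3-one.

1-chloro-4-iodooct-4-en-3-one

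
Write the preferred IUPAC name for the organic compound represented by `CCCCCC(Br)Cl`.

The parent chain contains 6 carbons (hexane).
Choose the numbering such that the substituent locant set {1,1} is lower than {6,6} at the first point of difference.
With this numbering: a bromo group at C-1; a chloro group at C-1.
Substituent prefixes are cited in alphabetical order (multiplying prefixes like di-/tri- are ignored for ordering).
Putting it together: 1-bromo-1-chlorohexane.

1-bromo-1-chlorohexane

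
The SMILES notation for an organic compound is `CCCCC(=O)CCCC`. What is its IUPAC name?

The longest carbon chain that includes the carbonyl has 9 carbons, so the parent hydride is nonane.
The highest-priority functional group is a ketone (C=O on an internal carbon), so the name ends in -one.
Both numbering directions give the same locant set; either may be used.
With this numbering: the carbonyl at C-5.
Putting it together: nonan-5-one.

nonan-5-one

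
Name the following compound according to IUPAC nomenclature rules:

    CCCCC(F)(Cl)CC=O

Counting along the main chain through the –CHO group gives 7 carbons: the parent is heptane.
The highest-priority functional group is an aldehyde (terminal –CHO), so the name ends in -al.
Number the chain so that the aldehyde carbon is C-1 by definition.
That gives a chloro group at C-3; a fluoro group at C-3.
The substituents are ordered alphabetically, ignoring any di-/tri- multipliers.
The name is 3-chloro-3-fluoroheptanal.

3-chloro-3-fluoroheptanal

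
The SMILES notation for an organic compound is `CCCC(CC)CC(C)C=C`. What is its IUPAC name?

5-ethyl-3-methyloct-1-ene

Counting along the main chain through the multiple bond gives 8 carbons: the parent is octane.
There is one C=C double bond, indicated by the ending -ene.
Choose the numbering such that numbering from this end puts the double bond at C-1 rather than C-7.
With this numbering: the double bond between C-1 and C-2; an ethyl group at C-5; a methyl group at C-3.
Prefixes are listed alphabetically: ethyl, methyl.
The name is 5-ethyl-3-methyloct-1-ene.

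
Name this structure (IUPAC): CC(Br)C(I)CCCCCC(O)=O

8-bromo-7-iodononanoic acid

The longest chain bearing the –COOH group is 9 carbons long (nonane).
The highest-priority functional group is a carboxylic acid (terminal –COOH), so the name ends in -oic acid.
Choose the numbering such that the carboxylic acid carbon is C-1 by definition.
With this numbering: a bromo group at C-8; an iodo group at C-7.
Substituent prefixes are cited in alphabetical order (multiplying prefixes like di-/tri- are ignored for ordering).
Assembling the pieces gives 8-bromo-7-iodononanoic acid.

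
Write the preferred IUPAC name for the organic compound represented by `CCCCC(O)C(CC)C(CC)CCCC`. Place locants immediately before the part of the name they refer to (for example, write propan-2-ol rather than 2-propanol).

6,7-diethylundecan-5-ol

Counting along the main chain through the –OH group gives 11 carbons: the parent is undecane.
An alcohol (–OH) is the principal characteristic group, giving the suffix -ol.
Number the chain so that numbering from this end puts the hydroxyl group at C-5 rather than C-7.
That gives the hydroxyl at C-5; ethyl groups at C-6 and C-7.
Putting it together: 6,7-diethylundecan-5-ol.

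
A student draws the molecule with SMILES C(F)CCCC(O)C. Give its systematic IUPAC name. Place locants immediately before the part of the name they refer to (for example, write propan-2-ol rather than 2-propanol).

The longest carbon chain that includes the –OH group has 6 carbons, so the parent hydride is hexane.
The highest-priority functional group is an alcohol (–OH), so the name ends in -ol.
Number the chain so that numbering from this end puts the hydroxyl group at C-2 rather than C-5.
With this numbering: the hydroxyl at C-2; a fluoro group at C-6.
Assembling the pieces gives 6-fluorohexan-2-ol.

6-fluorohexan-2-ol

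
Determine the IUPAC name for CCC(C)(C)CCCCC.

3,3-dimethyloctane

The parent chain contains 8 carbons (octane).
The numbering direction is chosen so that the substituent locant set {3,3} is lower than {6,6} at the first point of difference.
With this numbering: two methyl groups at C-3.
Assembling the pieces gives 3,3-dimethyloctane.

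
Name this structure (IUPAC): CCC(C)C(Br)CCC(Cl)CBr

1,5-dibromo-2-chloro-6-methyloctane

The parent chain contains 8 carbons (octane).
The numbering direction is chosen so that the substituent locant set {1,2,5,6} is lower than {3,4,7,8} at the first point of difference.
This places bromo groups at C-1 and C-5; a chloro group at C-2; a methyl group at C-6.
Prefixes are listed alphabetically: bromo, chloro, methyl.
Putting it together: 1,5-dibromo-2-chloro-6-methyloctane.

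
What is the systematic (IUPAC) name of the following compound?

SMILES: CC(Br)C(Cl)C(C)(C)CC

The longest carbon chain is 6 atoms: the parent is hexane.
Choose the numbering such that the substituent locant set {2,3,4,4} is lower than {3,3,4,5} at the first point of difference.
With this numbering: a bromo group at C-2; a chloro group at C-3; two methyl groups at C-4.
Substituent prefixes are cited in alphabetical order (multiplying prefixes like di-/tri- are ignored for ordering).
Putting it together: 2-bromo-3-chloro-4,4-dimethylhexane.

2-bromo-3-chloro-4,4-dimethylhexane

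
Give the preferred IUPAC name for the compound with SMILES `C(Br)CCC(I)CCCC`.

The parent chain contains 8 carbons (octane).
Choose the numbering such that the substituent locant set {1,4} is lower than {5,8} at the first point of difference.
That gives a bromo group at C-1; an iodo group at C-4.
Substituent prefixes are cited in alphabetical order (multiplying prefixes like di-/tri- are ignored for ordering).
The name is 1-bromo-4-iodooctane.

1-bromo-4-iodooctane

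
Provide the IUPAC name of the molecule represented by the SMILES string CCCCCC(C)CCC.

4-methylnonane

The longest carbon chain is 9 atoms: the parent is nonane.
Number the chain so that the substituent locant set {4} is lower than {6} at the first point of difference.
That gives a methyl group at C-4.
Putting it together: 4-methylnonane.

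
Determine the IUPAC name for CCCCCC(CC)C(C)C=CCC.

6-ethyl-5-methylundec-3-ene

The longest carbon chain that includes the multiple bond has 11 carbons, so the parent hydride is undecane.
There is one C=C double bond, indicated by the ending -ene.
Choose the numbering such that numbering from this end puts the double bond at C-3 rather than C-8.
That gives the double bond between C-3 and C-4; an ethyl group at C-6; a methyl group at C-5.
Prefixes are listed alphabetically: ethyl, methyl.
The name is 6-ethyl-5-methylundec-3-ene.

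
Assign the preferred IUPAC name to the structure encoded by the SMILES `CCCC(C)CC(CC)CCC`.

The longest continuous carbon chain has 9 atoms, so the parent hydride is nonane.
The numbering direction is chosen so that the locant sets are identical either way, so the alphabetically earlier ethyl substituent takes the lower locant (4 rather than 6).
That gives an ethyl group at C-4; a methyl group at C-6.
The substituents are ordered alphabetically, ignoring any di-/tri- multipliers.
Putting it together: 4-ethyl-6-methylnonane.

4-ethyl-6-methylnonane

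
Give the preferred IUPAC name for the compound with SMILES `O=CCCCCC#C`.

The longest chain bearing the –CHO group and the multiple bond is 7 carbons long (heptane).
An aldehyde (terminal –CHO) is the principal characteristic group, giving the suffix -al.
A C≡C triple bond in the chain gives the infix -yne-.
Choose the numbering such that the aldehyde carbon is C-1 by definition.
That gives the triple bond between C-6 and C-7.
Putting it together: hept-6-ynal.

hept-6-ynal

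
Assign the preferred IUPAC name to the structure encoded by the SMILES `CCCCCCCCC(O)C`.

The longest carbon chain that includes the –OH group has 10 carbons, so the parent hydride is decane.
An alcohol (–OH) is the principal characteristic group, giving the suffix -ol.
Number the chain so that numbering from this end puts the hydroxyl group at C-2 rather than C-9.
That gives the hydroxyl at C-2.
Assembling the pieces gives decan-2-ol.

decan-2-ol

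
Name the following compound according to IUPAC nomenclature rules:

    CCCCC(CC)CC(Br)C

2-bromo-4-ethyloctane

The longest continuous carbon chain has 8 atoms, so the parent hydride is octane.
Number the chain so that the substituent locant set {2,4} is lower than {5,7} at the first point of difference.
That gives a bromo group at C-2; an ethyl group at C-4.
Prefixes are listed alphabetically: bromo, ethyl.
Assembling the pieces gives 2-bromo-4-ethyloctane.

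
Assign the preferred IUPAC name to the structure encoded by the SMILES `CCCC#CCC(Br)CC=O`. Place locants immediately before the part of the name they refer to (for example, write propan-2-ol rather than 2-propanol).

The longest chain bearing the –CHO group and the multiple bond is 9 carbons long (nonane).
An aldehyde (terminal –CHO) is the principal characteristic group, giving the suffix -al.
There is one C≡C triple bond, indicated by the ending -yne.
The numbering direction is chosen so that the aldehyde carbon is C-1 by definition.
With this numbering: the triple bond between C-5 and C-6; a bromo group at C-3.
Assembling the pieces gives 3-bromonon-5-ynal.

3-bromonon-5-ynal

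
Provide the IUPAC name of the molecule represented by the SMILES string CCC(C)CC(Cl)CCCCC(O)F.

6-chloro-1-fluoro-8-methyldecan-1-ol

The longest chain bearing the –OH group is 10 carbons long (decane).
The principal characteristic group is an alcohol (–OH), named with the suffix -ol.
Number the chain so that numbering from this end puts the hydroxyl group at C-1 rather than C-10.
With this numbering: the hydroxyl at C-1; a chloro group at C-6; a fluoro group at C-1; a methyl group at C-8.
Prefixes are listed alphabetically: chloro, fluoro, methyl.
Putting it together: 6-chloro-1-fluoro-8-methyldecan-1-ol.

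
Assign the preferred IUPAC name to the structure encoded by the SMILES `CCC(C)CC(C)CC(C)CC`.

The longest continuous carbon chain has 9 atoms, so the parent hydride is nonane.
Numbering from either end gives identical locants here.
With this numbering: methyl groups at C-3 and C-5 and C-7.
Assembling the pieces gives 3,5,7-trimethylnonane.

3,5,7-trimethylnonane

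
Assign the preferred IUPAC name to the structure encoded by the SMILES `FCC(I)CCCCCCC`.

The longest continuous carbon chain has 9 atoms, so the parent hydride is nonane.
Number the chain so that the substituent locant set {1,2} is lower than {8,9} at the first point of difference.
With this numbering: a fluoro group at C-1; an iodo group at C-2.
Substituent prefixes are cited in alphabetical order (multiplying prefixes like di-/tri- are ignored for ordering).
Assembling the pieces gives 1-fluoro-2-iodononane.

1-fluoro-2-iodononane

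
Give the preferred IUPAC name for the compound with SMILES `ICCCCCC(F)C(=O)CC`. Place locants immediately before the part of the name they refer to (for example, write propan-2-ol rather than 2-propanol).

The longest chain bearing the carbonyl is 9 carbons long (nonane).
The highest-priority functional group is a ketone (C=O on an internal carbon), so the name ends in -one.
Choose the numbering such that numbering from this end puts the carbonyl group at C-3 rather than C-7.
That gives the carbonyl at C-3; a fluoro group at C-4; an iodo group at C-9.
The substituents are ordered alphabetically, ignoring any di-/tri- multipliers.
Assembling the pieces gives 4-fluoro-9-iodononan-3-one.

4-fluoro-9-iodononan-3-one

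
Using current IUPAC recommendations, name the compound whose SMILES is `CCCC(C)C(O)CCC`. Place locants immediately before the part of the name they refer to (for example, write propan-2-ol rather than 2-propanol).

The longest carbon chain that includes the –OH group has 8 carbons, so the parent hydride is octane.
The principal characteristic group is an alcohol (–OH), named with the suffix -ol.
The numbering direction is chosen so that numbering from this end puts the hydroxyl group at C-4 rather than C-5.
That gives the hydroxyl at C-4; a methyl group at C-5.
Assembling the pieces gives 5-methyloctan-4-ol.

5-methyloctan-4-ol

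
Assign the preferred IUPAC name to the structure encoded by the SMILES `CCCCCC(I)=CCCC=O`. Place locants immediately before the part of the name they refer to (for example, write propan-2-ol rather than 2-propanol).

The longest carbon chain that includes the –CHO group and the multiple bond has 10 carbons, so the parent hydride is decane.
The principal characteristic group is an aldehyde (terminal –CHO), named with the suffix -al.
The chain contains a C=C double bond, so the unsaturation ending is -ene.
The numbering direction is chosen so that the aldehyde carbon is C-1 by definition.
With this numbering: the double bond between C-4 and C-5; an iodo group at C-5.
Assembling the pieces gives 5-iododec-4-enal.

5-iododec-4-enal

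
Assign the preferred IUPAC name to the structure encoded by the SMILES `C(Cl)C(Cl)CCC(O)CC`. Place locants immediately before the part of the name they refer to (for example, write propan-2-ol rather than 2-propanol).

6,7-dichloroheptan-3-ol

Counting along the main chain through the –OH group gives 7 carbons: the parent is heptane.
The highest-priority functional group is an alcohol (–OH), so the name ends in -ol.
The numbering direction is chosen so that numbering from this end puts the hydroxyl group at C-3 rather than C-5.
This places the hydroxyl at C-3; chloro groups at C-6 and C-7.
Assembling the pieces gives 6,7-dichloroheptan-3-ol.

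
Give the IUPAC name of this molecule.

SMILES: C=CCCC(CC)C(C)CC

5-ethyl-6-methyloct-1-ene

The longest chain bearing the multiple bond is 8 carbons long (octane).
There is one C=C double bond, indicated by the ending -ene.
The numbering direction is chosen so that numbering from this end puts the double bond at C-1 rather than C-7.
That gives the double bond between C-1 and C-2; an ethyl group at C-5; a methyl group at C-6.
The substituents are ordered alphabetically, ignoring any di-/tri- multipliers.
Putting it together: 5-ethyl-6-methyloct-1-ene.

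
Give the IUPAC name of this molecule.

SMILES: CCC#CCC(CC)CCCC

Counting along the main chain through the multiple bond gives 10 carbons: the parent is decane.
There is one C≡C triple bond, indicated by the ending -yne.
Choose the numbering such that numbering from this end puts the triple bond at C-3 rather than C-7.
With this numbering: the triple bond between C-3 and C-4; an ethyl group at C-6.
Assembling the pieces gives 6-ethyldec-3-yne.

6-ethyldec-3-yne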